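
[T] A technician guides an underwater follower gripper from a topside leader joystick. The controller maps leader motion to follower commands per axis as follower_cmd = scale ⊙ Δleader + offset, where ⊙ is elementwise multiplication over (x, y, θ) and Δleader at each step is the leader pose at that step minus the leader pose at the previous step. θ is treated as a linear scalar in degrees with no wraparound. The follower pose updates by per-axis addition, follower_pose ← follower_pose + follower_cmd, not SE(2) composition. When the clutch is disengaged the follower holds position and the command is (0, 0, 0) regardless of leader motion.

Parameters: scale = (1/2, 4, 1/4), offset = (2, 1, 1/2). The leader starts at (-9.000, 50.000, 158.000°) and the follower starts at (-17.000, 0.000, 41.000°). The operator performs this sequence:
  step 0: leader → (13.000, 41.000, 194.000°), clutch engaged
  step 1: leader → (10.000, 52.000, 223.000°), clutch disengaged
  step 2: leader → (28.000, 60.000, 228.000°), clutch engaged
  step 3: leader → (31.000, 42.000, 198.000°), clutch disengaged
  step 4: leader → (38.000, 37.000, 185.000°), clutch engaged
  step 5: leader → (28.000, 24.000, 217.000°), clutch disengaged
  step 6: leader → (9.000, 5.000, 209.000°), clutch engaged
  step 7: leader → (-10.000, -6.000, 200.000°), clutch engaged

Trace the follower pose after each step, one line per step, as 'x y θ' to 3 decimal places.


step 0: Δleader=(22.000, -9.000, 36.000°), engaged; cmd=(13.000, -35.000, 9.500°) → follower=(-4.000, -35.000, 50.500°)
step 1: Δleader=(-3.000, 11.000, 29.000°), disengaged; cmd=(0,0,0) → follower holds at (-4.000, -35.000, 50.500°)
step 2: Δleader=(18.000, 8.000, 5.000°), engaged; cmd=(11.000, 33.000, 1.750°) → follower=(7.000, -2.000, 52.250°)
step 3: Δleader=(3.000, -18.000, -30.000°), disengaged; cmd=(0,0,0) → follower holds at (7.000, -2.000, 52.250°)
step 4: Δleader=(7.000, -5.000, -13.000°), engaged; cmd=(5.500, -19.000, -2.750°) → follower=(12.500, -21.000, 49.500°)
step 5: Δleader=(-10.000, -13.000, 32.000°), disengaged; cmd=(0,0,0) → follower holds at (12.500, -21.000, 49.500°)
step 6: Δleader=(-19.000, -19.000, -8.000°), engaged; cmd=(-7.500, -75.000, -1.500°) → follower=(5.000, -96.000, 48.000°)
step 7: Δleader=(-19.000, -11.000, -9.000°), engaged; cmd=(-7.500, -43.000, -1.750°) → follower=(-2.500, -139.000, 46.250°)

-4.000 -35.000 50.500
-4.000 -35.000 50.500
7.000 -2.000 52.250
7.000 -2.000 52.250
12.500 -21.000 49.500
12.500 -21.000 49.500
5.000 -96.000 48.000
-2.500 -139.000 46.250


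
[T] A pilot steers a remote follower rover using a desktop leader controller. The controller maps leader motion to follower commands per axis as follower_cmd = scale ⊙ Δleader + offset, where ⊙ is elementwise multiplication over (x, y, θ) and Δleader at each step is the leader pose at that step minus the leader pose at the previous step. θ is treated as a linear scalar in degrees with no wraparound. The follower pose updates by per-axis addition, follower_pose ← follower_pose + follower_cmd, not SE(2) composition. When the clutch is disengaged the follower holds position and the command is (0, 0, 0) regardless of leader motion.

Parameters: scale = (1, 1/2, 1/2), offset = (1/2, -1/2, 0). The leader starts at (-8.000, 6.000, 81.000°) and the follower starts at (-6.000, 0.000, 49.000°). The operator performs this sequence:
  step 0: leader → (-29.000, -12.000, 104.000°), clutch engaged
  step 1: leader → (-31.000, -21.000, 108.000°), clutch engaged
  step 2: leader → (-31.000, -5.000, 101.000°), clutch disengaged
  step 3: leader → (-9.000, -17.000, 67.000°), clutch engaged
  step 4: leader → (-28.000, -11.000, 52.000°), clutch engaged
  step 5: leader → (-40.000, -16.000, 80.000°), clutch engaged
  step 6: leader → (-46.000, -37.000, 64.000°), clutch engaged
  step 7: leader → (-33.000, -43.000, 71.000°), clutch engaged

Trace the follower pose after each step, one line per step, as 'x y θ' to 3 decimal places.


-26.500 -9.500 60.500
-28.000 -14.500 62.500
-28.000 -14.500 62.500
-5.500 -21.000 45.500
-24.000 -18.500 38.000
-35.500 -21.500 52.000
-41.000 -32.500 44.000
-27.500 -36.000 47.500

step 0: Δleader=(-21.000, -18.000, 23.000°), engaged; cmd=(-20.500, -9.500, 11.500°) → follower=(-26.500, -9.500, 60.500°)
step 1: Δleader=(-2.000, -9.000, 4.000°), engaged; cmd=(-1.500, -5.000, 2.000°) → follower=(-28.000, -14.500, 62.500°)
step 2: Δleader=(0.000, 16.000, -7.000°), disengaged; cmd=(0,0,0) → follower holds at (-28.000, -14.500, 62.500°)
step 3: Δleader=(22.000, -12.000, -34.000°), engaged; cmd=(22.500, -6.500, -17.000°) → follower=(-5.500, -21.000, 45.500°)
step 4: Δleader=(-19.000, 6.000, -15.000°), engaged; cmd=(-18.500, 2.500, -7.500°) → follower=(-24.000, -18.500, 38.000°)
step 5: Δleader=(-12.000, -5.000, 28.000°), engaged; cmd=(-11.500, -3.000, 14.000°) → follower=(-35.500, -21.500, 52.000°)
step 6: Δleader=(-6.000, -21.000, -16.000°), engaged; cmd=(-5.500, -11.000, -8.000°) → follower=(-41.000, -32.500, 44.000°)
step 7: Δleader=(13.000, -6.000, 7.000°), engaged; cmd=(13.500, -3.500, 3.500°) → follower=(-27.500, -36.000, 47.500°)


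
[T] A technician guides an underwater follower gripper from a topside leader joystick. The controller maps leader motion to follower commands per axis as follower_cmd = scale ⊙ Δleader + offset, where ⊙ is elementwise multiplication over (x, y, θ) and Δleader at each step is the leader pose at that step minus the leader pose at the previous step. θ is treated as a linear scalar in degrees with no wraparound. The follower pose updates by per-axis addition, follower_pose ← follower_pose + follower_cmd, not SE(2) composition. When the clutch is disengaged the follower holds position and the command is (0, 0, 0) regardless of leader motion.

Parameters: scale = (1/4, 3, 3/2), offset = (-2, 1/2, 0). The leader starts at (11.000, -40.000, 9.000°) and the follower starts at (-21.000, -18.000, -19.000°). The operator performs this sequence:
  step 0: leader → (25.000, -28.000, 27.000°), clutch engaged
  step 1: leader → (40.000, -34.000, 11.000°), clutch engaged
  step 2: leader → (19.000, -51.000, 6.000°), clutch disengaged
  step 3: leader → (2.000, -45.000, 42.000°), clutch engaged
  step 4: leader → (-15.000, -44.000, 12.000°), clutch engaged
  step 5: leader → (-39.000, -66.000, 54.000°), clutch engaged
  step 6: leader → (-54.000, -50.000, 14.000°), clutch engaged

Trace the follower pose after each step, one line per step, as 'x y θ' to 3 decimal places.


-19.500 18.500 8.000
-17.750 1.000 -16.000
-17.750 1.000 -16.000
-24.000 19.500 38.000
-30.250 23.000 -7.000
-38.250 -42.500 56.000
-44.000 6.000 -4.000

step 0: Δleader=(14.000, 12.000, 18.000°), engaged; cmd=(1.500, 36.500, 27.000°) → follower=(-19.500, 18.500, 8.000°)
step 1: Δleader=(15.000, -6.000, -16.000°), engaged; cmd=(1.750, -17.500, -24.000°) → follower=(-17.750, 1.000, -16.000°)
step 2: Δleader=(-21.000, -17.000, -5.000°), disengaged; cmd=(0,0,0) → follower holds at (-17.750, 1.000, -16.000°)
step 3: Δleader=(-17.000, 6.000, 36.000°), engaged; cmd=(-6.250, 18.500, 54.000°) → follower=(-24.000, 19.500, 38.000°)
step 4: Δleader=(-17.000, 1.000, -30.000°), engaged; cmd=(-6.250, 3.500, -45.000°) → follower=(-30.250, 23.000, -7.000°)
step 5: Δleader=(-24.000, -22.000, 42.000°), engaged; cmd=(-8.000, -65.500, 63.000°) → follower=(-38.250, -42.500, 56.000°)
step 6: Δleader=(-15.000, 16.000, -40.000°), engaged; cmd=(-5.750, 48.500, -60.000°) → follower=(-44.000, 6.000, -4.000°)


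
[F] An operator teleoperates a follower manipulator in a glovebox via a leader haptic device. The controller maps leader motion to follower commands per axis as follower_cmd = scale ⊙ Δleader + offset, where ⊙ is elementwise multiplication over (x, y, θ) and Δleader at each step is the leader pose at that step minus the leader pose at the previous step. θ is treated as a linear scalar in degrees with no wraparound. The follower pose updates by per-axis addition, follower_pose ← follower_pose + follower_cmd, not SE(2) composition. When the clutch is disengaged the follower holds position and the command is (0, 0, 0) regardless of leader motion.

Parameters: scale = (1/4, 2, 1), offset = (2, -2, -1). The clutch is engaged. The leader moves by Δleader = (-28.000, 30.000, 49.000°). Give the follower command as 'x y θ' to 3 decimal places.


-5.000 58.000 48.000

axis x: 1/4·-28.000 + 2 = -5.000
axis y: 2·30.000 + -2 = 58.000
axis θ: 1·49.000 + -1 = 48.000


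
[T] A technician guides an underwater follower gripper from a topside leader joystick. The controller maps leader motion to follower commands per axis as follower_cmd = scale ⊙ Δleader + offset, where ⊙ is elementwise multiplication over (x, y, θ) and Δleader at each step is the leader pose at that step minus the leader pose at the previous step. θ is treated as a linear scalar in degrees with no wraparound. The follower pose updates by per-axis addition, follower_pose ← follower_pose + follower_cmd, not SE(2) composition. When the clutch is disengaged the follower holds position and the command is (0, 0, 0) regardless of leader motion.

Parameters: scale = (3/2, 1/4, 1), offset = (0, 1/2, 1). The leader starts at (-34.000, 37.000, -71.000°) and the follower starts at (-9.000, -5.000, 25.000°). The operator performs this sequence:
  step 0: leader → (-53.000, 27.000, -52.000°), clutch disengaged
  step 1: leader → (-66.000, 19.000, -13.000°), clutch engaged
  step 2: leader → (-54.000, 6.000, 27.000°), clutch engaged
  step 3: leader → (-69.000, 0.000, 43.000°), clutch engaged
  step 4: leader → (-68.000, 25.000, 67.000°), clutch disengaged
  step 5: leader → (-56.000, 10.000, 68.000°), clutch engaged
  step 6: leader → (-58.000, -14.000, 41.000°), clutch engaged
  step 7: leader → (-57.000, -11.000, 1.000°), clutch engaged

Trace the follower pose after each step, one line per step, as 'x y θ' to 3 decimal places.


step 0: Δleader=(-19.000, -10.000, 19.000°), disengaged; cmd=(0,0,0) → follower holds at (-9.000, -5.000, 25.000°)
step 1: Δleader=(-13.000, -8.000, 39.000°), engaged; cmd=(-19.500, -1.500, 40.000°) → follower=(-28.500, -6.500, 65.000°)
step 2: Δleader=(12.000, -13.000, 40.000°), engaged; cmd=(18.000, -2.750, 41.000°) → follower=(-10.500, -9.250, 106.000°)
step 3: Δleader=(-15.000, -6.000, 16.000°), engaged; cmd=(-22.500, -1.000, 17.000°) → follower=(-33.000, -10.250, 123.000°)
step 4: Δleader=(1.000, 25.000, 24.000°), disengaged; cmd=(0,0,0) → follower holds at (-33.000, -10.250, 123.000°)
step 5: Δleader=(12.000, -15.000, 1.000°), engaged; cmd=(18.000, -3.250, 2.000°) → follower=(-15.000, -13.500, 125.000°)
step 6: Δleader=(-2.000, -24.000, -27.000°), engaged; cmd=(-3.000, -5.500, -26.000°) → follower=(-18.000, -19.000, 99.000°)
step 7: Δleader=(1.000, 3.000, -40.000°), engaged; cmd=(1.500, 1.250, -39.000°) → follower=(-16.500, -17.750, 60.000°)

-9.000 -5.000 25.000
-28.500 -6.500 65.000
-10.500 -9.250 106.000
-33.000 -10.250 123.000
-33.000 -10.250 123.000
-15.000 -13.500 125.000
-18.000 -19.000 99.000
-16.500 -17.750 60.000


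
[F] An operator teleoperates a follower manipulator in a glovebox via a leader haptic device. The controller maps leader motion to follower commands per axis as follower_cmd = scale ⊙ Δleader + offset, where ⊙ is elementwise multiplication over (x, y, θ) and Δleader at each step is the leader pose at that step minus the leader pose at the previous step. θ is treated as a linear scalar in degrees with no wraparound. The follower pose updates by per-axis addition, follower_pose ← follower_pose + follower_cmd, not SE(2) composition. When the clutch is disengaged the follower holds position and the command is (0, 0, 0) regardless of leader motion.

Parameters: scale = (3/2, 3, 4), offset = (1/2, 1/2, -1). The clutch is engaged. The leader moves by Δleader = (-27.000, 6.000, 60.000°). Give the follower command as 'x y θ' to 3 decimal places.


axis x: 3/2·-27.000 + 1/2 = -40.000
axis y: 3·6.000 + 1/2 = 18.500
axis θ: 4·60.000 + -1 = 239.000

-40.000 18.500 239.000


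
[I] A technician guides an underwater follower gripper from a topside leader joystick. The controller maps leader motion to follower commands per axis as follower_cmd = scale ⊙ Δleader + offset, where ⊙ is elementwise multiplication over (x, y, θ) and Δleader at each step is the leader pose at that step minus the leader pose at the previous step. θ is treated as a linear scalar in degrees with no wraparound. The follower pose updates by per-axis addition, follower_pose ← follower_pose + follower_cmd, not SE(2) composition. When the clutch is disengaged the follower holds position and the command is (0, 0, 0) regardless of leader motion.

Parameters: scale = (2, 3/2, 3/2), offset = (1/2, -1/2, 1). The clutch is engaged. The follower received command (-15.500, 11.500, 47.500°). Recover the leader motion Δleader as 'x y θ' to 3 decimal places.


axis x: (-15.500 − 1/2) / (2) = -8.000
axis y: (11.500 − -1/2) / (3/2) = 8.000
axis θ: (47.500 − 1) / (3/2) = 31.000

-8.000 8.000 31.000


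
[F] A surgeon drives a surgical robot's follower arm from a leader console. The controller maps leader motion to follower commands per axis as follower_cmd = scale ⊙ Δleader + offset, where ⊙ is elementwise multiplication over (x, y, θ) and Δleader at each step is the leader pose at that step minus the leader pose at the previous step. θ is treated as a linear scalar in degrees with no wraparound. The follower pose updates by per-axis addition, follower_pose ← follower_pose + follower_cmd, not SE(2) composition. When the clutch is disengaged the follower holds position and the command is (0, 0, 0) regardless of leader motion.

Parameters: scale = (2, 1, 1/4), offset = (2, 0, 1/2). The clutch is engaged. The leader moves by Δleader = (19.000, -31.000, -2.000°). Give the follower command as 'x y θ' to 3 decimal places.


40.000 -31.000 0.000

axis x: 2·19.000 + 2 = 40.000
axis y: 1·-31.000 + 0 = -31.000
axis θ: 1/4·-2.000 + 1/2 = 0.000


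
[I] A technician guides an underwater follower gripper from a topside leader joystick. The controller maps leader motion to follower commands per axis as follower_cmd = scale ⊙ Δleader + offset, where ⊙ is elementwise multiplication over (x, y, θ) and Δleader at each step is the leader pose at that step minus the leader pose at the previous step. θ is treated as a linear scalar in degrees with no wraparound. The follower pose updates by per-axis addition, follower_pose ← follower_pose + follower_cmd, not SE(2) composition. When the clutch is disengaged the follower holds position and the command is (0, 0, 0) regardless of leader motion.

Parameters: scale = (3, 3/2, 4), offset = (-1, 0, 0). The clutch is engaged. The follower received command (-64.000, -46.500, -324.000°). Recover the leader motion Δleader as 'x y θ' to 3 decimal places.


axis x: (-64.000 − -1) / (3) = -21.000
axis y: (-46.500 − 0) / (3/2) = -31.000
axis θ: (-324.000 − 0) / (4) = -81.000

-21.000 -31.000 -81.000


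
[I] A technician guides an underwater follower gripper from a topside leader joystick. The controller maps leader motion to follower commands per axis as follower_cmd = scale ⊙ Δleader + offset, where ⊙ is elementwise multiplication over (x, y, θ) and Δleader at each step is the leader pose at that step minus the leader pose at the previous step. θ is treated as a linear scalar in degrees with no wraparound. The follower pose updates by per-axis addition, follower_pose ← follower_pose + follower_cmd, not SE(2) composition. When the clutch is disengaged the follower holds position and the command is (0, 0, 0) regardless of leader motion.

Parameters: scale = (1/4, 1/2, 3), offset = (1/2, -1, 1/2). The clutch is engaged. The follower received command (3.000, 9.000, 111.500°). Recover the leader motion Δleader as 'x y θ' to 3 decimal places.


axis x: (3.000 − 1/2) / (1/4) = 10.000
axis y: (9.000 − -1) / (1/2) = 20.000
axis θ: (111.500 − 1/2) / (3) = 37.000

10.000 20.000 37.000


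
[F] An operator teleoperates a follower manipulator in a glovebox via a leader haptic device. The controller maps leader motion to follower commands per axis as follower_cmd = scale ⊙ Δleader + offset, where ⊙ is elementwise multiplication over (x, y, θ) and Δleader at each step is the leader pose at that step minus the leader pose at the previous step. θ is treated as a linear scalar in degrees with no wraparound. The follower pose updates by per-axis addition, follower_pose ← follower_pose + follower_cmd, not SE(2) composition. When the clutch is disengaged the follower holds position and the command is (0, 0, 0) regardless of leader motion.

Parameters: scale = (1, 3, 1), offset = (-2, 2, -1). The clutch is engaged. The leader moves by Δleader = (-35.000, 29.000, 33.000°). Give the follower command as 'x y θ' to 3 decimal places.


axis x: 1·-35.000 + -2 = -37.000
axis y: 3·29.000 + 2 = 89.000
axis θ: 1·33.000 + -1 = 32.000

-37.000 89.000 32.000


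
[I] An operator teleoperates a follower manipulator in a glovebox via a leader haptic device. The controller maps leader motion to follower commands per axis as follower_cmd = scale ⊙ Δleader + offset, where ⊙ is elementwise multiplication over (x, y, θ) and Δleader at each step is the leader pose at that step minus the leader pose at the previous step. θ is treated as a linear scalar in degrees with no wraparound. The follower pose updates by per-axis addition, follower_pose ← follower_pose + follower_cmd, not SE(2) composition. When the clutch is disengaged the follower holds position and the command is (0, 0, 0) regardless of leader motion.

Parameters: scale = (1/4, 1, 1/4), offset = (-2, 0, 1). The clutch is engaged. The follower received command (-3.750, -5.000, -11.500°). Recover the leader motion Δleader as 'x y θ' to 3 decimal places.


-7.000 -5.000 -50.000

axis x: (-3.750 − -2) / (1/4) = -7.000
axis y: (-5.000 − 0) / (1) = -5.000
axis θ: (-11.500 − 1) / (1/4) = -50.000


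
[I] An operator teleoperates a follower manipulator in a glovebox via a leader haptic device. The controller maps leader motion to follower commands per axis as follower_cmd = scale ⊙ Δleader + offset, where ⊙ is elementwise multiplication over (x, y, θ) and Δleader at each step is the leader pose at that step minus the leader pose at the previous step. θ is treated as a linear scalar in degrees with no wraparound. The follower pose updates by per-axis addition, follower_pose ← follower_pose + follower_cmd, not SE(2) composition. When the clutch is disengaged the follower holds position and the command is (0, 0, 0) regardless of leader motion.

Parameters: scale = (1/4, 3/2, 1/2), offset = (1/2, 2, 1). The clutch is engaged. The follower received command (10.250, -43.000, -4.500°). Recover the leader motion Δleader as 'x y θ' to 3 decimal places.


39.000 -30.000 -11.000

axis x: (10.250 − 1/2) / (1/4) = 39.000
axis y: (-43.000 − 2) / (3/2) = -30.000
axis θ: (-4.500 − 1) / (1/2) = -11.000


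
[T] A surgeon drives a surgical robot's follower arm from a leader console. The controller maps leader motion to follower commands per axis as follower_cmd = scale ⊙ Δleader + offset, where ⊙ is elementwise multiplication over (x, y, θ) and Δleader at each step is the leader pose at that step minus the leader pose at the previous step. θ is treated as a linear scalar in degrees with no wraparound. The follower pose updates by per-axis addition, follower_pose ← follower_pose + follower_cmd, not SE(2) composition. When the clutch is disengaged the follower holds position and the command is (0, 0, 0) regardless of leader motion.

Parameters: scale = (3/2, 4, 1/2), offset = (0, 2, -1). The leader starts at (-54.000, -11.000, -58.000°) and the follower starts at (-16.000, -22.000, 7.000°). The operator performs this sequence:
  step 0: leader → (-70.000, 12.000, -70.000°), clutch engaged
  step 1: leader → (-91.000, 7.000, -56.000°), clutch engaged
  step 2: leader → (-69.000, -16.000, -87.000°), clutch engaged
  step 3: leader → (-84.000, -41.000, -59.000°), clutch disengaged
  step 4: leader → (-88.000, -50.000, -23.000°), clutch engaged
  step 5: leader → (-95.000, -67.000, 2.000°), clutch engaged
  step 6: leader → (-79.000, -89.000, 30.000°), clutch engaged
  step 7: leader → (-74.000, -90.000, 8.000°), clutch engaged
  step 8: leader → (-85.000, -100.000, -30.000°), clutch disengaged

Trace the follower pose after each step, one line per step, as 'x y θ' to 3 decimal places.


-40.000 72.000 0.000
-71.500 54.000 6.000
-38.500 -36.000 -10.500
-38.500 -36.000 -10.500
-44.500 -70.000 6.500
-55.000 -136.000 18.000
-31.000 -222.000 31.000
-23.500 -224.000 19.000
-23.500 -224.000 19.000

step 0: Δleader=(-16.000, 23.000, -12.000°), engaged; cmd=(-24.000, 94.000, -7.000°) → follower=(-40.000, 72.000, 0.000°)
step 1: Δleader=(-21.000, -5.000, 14.000°), engaged; cmd=(-31.500, -18.000, 6.000°) → follower=(-71.500, 54.000, 6.000°)
step 2: Δleader=(22.000, -23.000, -31.000°), engaged; cmd=(33.000, -90.000, -16.500°) → follower=(-38.500, -36.000, -10.500°)
step 3: Δleader=(-15.000, -25.000, 28.000°), disengaged; cmd=(0,0,0) → follower holds at (-38.500, -36.000, -10.500°)
step 4: Δleader=(-4.000, -9.000, 36.000°), engaged; cmd=(-6.000, -34.000, 17.000°) → follower=(-44.500, -70.000, 6.500°)
step 5: Δleader=(-7.000, -17.000, 25.000°), engaged; cmd=(-10.500, -66.000, 11.500°) → follower=(-55.000, -136.000, 18.000°)
step 6: Δleader=(16.000, -22.000, 28.000°), engaged; cmd=(24.000, -86.000, 13.000°) → follower=(-31.000, -222.000, 31.000°)
step 7: Δleader=(5.000, -1.000, -22.000°), engaged; cmd=(7.500, -2.000, -12.000°) → follower=(-23.500, -224.000, 19.000°)
step 8: Δleader=(-11.000, -10.000, -38.000°), disengaged; cmd=(0,0,0) → follower holds at (-23.500, -224.000, 19.000°)


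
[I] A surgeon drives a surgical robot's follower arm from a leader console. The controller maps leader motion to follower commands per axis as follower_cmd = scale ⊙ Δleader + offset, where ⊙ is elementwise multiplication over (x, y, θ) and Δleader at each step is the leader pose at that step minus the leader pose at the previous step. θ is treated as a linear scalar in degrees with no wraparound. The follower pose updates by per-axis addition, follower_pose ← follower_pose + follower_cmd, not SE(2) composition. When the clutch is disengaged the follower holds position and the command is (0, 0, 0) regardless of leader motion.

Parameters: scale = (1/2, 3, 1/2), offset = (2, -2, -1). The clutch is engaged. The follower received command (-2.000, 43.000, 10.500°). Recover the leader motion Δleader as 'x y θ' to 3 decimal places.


axis x: (-2.000 − 2) / (1/2) = -8.000
axis y: (43.000 − -2) / (3) = 15.000
axis θ: (10.500 − -1) / (1/2) = 23.000

-8.000 15.000 23.000


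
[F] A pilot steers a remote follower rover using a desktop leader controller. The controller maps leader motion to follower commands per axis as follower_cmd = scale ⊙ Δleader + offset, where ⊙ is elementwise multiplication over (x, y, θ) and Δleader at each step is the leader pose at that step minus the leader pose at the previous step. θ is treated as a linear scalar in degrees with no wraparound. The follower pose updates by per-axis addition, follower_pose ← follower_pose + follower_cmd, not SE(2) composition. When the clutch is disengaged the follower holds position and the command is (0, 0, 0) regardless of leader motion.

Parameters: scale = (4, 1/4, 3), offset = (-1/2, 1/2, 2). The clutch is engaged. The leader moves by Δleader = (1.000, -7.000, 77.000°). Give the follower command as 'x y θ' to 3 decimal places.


3.500 -1.250 233.000

axis x: 4·1.000 + -1/2 = 3.500
axis y: 1/4·-7.000 + 1/2 = -1.250
axis θ: 3·77.000 + 2 = 233.000


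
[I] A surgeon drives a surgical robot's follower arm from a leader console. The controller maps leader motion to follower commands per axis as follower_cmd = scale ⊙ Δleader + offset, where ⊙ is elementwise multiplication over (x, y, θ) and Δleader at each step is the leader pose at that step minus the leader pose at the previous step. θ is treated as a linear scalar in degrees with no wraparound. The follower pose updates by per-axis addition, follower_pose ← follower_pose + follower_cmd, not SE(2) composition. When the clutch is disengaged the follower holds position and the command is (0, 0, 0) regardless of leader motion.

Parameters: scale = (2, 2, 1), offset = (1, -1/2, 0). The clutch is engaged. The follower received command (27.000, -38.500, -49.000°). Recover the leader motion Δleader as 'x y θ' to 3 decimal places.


axis x: (27.000 − 1) / (2) = 13.000
axis y: (-38.500 − -1/2) / (2) = -19.000
axis θ: (-49.000 − 0) / (1) = -49.000

13.000 -19.000 -49.000


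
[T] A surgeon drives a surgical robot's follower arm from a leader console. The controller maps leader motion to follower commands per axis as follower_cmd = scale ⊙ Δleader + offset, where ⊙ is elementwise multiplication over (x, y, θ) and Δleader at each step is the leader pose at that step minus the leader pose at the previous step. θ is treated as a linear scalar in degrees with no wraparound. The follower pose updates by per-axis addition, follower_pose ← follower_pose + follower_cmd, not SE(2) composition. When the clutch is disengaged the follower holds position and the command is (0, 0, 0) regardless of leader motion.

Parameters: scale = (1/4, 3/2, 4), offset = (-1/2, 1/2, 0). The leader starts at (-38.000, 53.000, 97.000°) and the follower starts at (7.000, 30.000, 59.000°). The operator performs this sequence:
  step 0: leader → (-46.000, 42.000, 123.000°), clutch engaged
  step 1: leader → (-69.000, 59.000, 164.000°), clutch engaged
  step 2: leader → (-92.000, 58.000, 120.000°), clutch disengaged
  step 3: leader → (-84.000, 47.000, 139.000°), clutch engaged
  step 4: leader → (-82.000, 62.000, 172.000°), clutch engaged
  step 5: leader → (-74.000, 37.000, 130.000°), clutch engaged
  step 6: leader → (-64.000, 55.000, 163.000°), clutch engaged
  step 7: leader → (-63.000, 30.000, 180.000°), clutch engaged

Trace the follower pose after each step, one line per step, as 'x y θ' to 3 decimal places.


4.500 14.000 163.000
-1.750 40.000 327.000
-1.750 40.000 327.000
-0.250 24.000 403.000
-0.250 47.000 535.000
1.250 10.000 367.000
3.250 37.500 499.000
3.000 0.500 567.000

step 0: Δleader=(-8.000, -11.000, 26.000°), engaged; cmd=(-2.500, -16.000, 104.000°) → follower=(4.500, 14.000, 163.000°)
step 1: Δleader=(-23.000, 17.000, 41.000°), engaged; cmd=(-6.250, 26.000, 164.000°) → follower=(-1.750, 40.000, 327.000°)
step 2: Δleader=(-23.000, -1.000, -44.000°), disengaged; cmd=(0,0,0) → follower holds at (-1.750, 40.000, 327.000°)
step 3: Δleader=(8.000, -11.000, 19.000°), engaged; cmd=(1.500, -16.000, 76.000°) → follower=(-0.250, 24.000, 403.000°)
step 4: Δleader=(2.000, 15.000, 33.000°), engaged; cmd=(0.000, 23.000, 132.000°) → follower=(-0.250, 47.000, 535.000°)
step 5: Δleader=(8.000, -25.000, -42.000°), engaged; cmd=(1.500, -37.000, -168.000°) → follower=(1.250, 10.000, 367.000°)
step 6: Δleader=(10.000, 18.000, 33.000°), engaged; cmd=(2.000, 27.500, 132.000°) → follower=(3.250, 37.500, 499.000°)
step 7: Δleader=(1.000, -25.000, 17.000°), engaged; cmd=(-0.250, -37.000, 68.000°) → follower=(3.000, 0.500, 567.000°)


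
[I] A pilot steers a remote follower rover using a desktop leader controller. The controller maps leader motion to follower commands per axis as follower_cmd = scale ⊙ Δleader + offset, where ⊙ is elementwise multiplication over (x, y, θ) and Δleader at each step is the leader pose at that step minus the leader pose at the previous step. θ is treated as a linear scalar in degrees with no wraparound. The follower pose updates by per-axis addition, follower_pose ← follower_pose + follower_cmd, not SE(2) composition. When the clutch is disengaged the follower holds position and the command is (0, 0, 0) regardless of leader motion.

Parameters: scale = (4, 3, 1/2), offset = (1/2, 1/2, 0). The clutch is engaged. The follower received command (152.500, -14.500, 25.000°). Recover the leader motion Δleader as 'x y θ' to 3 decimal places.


axis x: (152.500 − 1/2) / (4) = 38.000
axis y: (-14.500 − 1/2) / (3) = -5.000
axis θ: (25.000 − 0) / (1/2) = 50.000

38.000 -5.000 50.000


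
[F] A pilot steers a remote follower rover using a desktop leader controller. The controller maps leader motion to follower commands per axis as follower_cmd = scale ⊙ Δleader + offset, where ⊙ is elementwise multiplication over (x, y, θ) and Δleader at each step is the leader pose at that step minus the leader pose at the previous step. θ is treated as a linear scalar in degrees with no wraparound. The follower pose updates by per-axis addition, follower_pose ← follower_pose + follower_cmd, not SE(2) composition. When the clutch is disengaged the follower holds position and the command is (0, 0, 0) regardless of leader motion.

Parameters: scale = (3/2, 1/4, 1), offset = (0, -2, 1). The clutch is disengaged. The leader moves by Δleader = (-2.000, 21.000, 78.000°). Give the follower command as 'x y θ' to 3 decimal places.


clutch disengaged → follower holds; cmd = (0, 0, 0)

0.000 0.000 0.000


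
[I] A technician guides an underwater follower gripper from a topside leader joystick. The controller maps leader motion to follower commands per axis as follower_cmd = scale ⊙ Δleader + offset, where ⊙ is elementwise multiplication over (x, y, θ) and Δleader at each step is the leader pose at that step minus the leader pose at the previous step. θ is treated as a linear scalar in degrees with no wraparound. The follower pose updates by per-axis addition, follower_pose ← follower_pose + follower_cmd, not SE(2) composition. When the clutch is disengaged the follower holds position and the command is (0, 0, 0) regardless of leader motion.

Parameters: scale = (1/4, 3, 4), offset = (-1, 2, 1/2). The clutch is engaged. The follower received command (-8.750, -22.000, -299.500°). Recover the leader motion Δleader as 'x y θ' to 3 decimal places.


-31.000 -8.000 -75.000

axis x: (-8.750 − -1) / (1/4) = -31.000
axis y: (-22.000 − 2) / (3) = -8.000
axis θ: (-299.500 − 1/2) / (4) = -75.000


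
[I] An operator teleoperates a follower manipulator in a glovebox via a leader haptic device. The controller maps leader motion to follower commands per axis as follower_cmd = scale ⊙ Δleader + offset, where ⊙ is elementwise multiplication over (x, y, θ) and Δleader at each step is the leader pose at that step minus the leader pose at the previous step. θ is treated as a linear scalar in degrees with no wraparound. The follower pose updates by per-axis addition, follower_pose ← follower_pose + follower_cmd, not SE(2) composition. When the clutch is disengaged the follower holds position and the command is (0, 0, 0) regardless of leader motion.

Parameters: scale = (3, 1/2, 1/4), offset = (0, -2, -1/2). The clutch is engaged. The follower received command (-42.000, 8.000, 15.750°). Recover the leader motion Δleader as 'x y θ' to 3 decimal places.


axis x: (-42.000 − 0) / (3) = -14.000
axis y: (8.000 − -2) / (1/2) = 20.000
axis θ: (15.750 − -1/2) / (1/4) = 65.000

-14.000 20.000 65.000


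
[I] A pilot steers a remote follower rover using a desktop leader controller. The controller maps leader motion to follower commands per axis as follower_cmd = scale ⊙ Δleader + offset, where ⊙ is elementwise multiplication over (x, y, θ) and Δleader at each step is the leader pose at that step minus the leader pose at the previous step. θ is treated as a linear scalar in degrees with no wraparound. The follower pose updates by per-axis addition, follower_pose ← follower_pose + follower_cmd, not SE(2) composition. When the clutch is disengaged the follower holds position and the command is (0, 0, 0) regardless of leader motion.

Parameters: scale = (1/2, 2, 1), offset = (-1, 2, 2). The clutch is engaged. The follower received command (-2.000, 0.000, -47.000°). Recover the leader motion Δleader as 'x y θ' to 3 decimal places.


axis x: (-2.000 − -1) / (1/2) = -2.000
axis y: (0.000 − 2) / (2) = -1.000
axis θ: (-47.000 − 2) / (1) = -49.000

-2.000 -1.000 -49.000


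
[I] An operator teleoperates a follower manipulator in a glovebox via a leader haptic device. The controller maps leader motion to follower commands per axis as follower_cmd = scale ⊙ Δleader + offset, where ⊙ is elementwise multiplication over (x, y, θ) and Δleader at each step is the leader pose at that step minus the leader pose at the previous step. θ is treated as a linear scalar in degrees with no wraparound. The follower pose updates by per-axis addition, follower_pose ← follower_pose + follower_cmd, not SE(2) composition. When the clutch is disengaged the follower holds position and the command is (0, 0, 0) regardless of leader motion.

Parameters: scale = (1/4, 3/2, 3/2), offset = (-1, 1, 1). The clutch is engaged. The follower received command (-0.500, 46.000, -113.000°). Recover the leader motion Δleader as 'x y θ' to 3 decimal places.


2.000 30.000 -76.000

axis x: (-0.500 − -1) / (1/4) = 2.000
axis y: (46.000 − 1) / (3/2) = 30.000
axis θ: (-113.000 − 1) / (3/2) = -76.000


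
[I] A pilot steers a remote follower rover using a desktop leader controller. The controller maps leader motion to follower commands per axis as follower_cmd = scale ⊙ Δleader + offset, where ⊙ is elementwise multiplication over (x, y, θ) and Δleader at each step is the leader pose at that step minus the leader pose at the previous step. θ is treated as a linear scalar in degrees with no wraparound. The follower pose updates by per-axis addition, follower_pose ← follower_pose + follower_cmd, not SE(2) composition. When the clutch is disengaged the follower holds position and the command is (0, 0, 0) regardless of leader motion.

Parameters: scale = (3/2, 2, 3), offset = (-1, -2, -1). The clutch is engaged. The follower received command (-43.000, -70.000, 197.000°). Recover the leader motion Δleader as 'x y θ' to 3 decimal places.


axis x: (-43.000 − -1) / (3/2) = -28.000
axis y: (-70.000 − -2) / (2) = -34.000
axis θ: (197.000 − -1) / (3) = 66.000

-28.000 -34.000 66.000


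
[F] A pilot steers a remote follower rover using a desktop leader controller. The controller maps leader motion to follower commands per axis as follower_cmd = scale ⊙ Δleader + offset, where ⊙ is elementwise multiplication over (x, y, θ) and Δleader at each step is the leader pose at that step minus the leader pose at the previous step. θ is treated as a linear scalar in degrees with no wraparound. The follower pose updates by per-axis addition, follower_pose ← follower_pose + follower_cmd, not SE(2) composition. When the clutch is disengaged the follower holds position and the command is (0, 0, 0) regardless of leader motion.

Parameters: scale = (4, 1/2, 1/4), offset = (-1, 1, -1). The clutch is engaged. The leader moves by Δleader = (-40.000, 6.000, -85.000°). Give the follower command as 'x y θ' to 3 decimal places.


axis x: 4·-40.000 + -1 = -161.000
axis y: 1/2·6.000 + 1 = 4.000
axis θ: 1/4·-85.000 + -1 = -22.250

-161.000 4.000 -22.250


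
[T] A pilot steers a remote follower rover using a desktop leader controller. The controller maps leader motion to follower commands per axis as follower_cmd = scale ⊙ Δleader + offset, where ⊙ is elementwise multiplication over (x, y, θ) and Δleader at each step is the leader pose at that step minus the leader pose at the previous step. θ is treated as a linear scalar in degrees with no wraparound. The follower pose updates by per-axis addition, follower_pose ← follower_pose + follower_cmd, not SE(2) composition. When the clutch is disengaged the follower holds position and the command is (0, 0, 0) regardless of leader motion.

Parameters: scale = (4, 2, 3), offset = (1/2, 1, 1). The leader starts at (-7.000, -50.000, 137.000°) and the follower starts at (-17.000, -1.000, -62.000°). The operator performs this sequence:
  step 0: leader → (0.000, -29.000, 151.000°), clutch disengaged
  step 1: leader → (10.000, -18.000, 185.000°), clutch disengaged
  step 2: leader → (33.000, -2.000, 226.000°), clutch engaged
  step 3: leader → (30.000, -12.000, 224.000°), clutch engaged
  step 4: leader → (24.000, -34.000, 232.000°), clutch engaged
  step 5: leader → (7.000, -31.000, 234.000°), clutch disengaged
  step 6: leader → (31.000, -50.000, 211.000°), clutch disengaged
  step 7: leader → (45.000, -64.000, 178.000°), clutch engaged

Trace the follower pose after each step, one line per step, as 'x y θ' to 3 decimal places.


-17.000 -1.000 -62.000
-17.000 -1.000 -62.000
75.500 32.000 62.000
64.000 13.000 57.000
40.500 -30.000 82.000
40.500 -30.000 82.000
40.500 -30.000 82.000
97.000 -57.000 -16.000

step 0: Δleader=(7.000, 21.000, 14.000°), disengaged; cmd=(0,0,0) → follower holds at (-17.000, -1.000, -62.000°)
step 1: Δleader=(10.000, 11.000, 34.000°), disengaged; cmd=(0,0,0) → follower holds at (-17.000, -1.000, -62.000°)
step 2: Δleader=(23.000, 16.000, 41.000°), engaged; cmd=(92.500, 33.000, 124.000°) → follower=(75.500, 32.000, 62.000°)
step 3: Δleader=(-3.000, -10.000, -2.000°), engaged; cmd=(-11.500, -19.000, -5.000°) → follower=(64.000, 13.000, 57.000°)
step 4: Δleader=(-6.000, -22.000, 8.000°), engaged; cmd=(-23.500, -43.000, 25.000°) → follower=(40.500, -30.000, 82.000°)
step 5: Δleader=(-17.000, 3.000, 2.000°), disengaged; cmd=(0,0,0) → follower holds at (40.500, -30.000, 82.000°)
step 6: Δleader=(24.000, -19.000, -23.000°), disengaged; cmd=(0,0,0) → follower holds at (40.500, -30.000, 82.000°)
step 7: Δleader=(14.000, -14.000, -33.000°), engaged; cmd=(56.500, -27.000, -98.000°) → follower=(97.000, -57.000, -16.000°)


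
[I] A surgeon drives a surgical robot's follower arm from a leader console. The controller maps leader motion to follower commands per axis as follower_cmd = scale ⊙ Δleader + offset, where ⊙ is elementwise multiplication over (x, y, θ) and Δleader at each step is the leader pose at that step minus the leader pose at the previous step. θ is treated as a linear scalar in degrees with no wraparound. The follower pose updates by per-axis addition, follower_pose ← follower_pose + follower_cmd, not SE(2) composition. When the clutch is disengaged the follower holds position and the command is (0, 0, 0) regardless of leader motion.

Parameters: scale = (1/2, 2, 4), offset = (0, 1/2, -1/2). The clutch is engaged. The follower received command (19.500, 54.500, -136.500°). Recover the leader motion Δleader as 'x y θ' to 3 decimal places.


39.000 27.000 -34.000

axis x: (19.500 − 0) / (1/2) = 39.000
axis y: (54.500 − 1/2) / (2) = 27.000
axis θ: (-136.500 − -1/2) / (4) = -34.000


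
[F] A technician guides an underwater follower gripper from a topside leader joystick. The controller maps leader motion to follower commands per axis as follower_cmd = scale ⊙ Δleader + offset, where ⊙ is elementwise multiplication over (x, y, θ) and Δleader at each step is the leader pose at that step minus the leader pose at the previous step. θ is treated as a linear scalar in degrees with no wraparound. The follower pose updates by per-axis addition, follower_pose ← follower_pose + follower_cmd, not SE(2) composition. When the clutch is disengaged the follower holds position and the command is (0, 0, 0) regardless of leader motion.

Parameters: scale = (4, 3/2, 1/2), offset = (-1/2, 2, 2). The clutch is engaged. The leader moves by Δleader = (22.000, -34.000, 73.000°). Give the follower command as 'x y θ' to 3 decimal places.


87.500 -49.000 38.500

axis x: 4·22.000 + -1/2 = 87.500
axis y: 3/2·-34.000 + 2 = -49.000
axis θ: 1/2·73.000 + 2 = 38.500
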